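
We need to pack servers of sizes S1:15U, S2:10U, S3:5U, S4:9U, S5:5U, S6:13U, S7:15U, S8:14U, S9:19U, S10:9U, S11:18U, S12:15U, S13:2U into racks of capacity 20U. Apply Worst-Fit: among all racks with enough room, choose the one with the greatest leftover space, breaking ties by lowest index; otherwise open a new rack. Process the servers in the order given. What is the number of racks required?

10 racks

S1 (15U) → rack 1 (remaining 5U)
S2 (10U) → rack 2 (remaining 10U)
S3 (5U) → rack 2 (remaining 5U)
S4 (9U) → rack 3 (remaining 11U)
S5 (5U) → rack 3 (remaining 6U)
S6 (13U) → rack 4 (remaining 7U)
S7 (15U) → rack 5 (remaining 5U)
S8 (14U) → rack 6 (remaining 6U)
S9 (19U) → rack 7 (remaining 1U)
S10 (9U) → rack 8 (remaining 11U)
S11 (18U) → rack 9 (remaining 2U)
S12 (15U) → rack 10 (remaining 5U)
S13 (2U) → rack 8 (remaining 9U)
Final racks: [15] [10,5] [9,5] [13] [15] [14] [19] [9,2] [18] [15].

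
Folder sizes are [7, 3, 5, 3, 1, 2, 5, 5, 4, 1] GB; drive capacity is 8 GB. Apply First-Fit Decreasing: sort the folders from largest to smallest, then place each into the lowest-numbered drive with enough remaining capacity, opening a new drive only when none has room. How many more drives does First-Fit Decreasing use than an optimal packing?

First-Fit Decreasing: [7,1] [5,3] [5,3] [5,2,1] [4] → 5 drives.
Total size 36 GB; any packing needs at least ⌈36/8⌉ = 5 drives.
So 5 is already optimal.

0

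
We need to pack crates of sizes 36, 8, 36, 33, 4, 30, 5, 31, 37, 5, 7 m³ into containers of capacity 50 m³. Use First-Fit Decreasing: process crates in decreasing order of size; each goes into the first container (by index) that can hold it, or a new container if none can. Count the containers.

6 containers

Sorted descending: 37, 36, 36, 33, 31, 30, 8, 7, 5, 5, 4.
container 1: place 37 m³, 13 m³ left
container 2: place 36 m³, 14 m³ left
container 3: place 36 m³, 14 m³ left
container 4: place 33 m³, 17 m³ left
container 5: place 31 m³, 19 m³ left
container 6: place 30 m³, 20 m³ left
container 1: place 8 m³, 5 m³ left
container 2: place 7 m³, 7 m³ left
container 1: place 5 m³, 0 m³ left
container 2: place 5 m³, 2 m³ left
container 3: place 4 m³, 10 m³ left
Final containers: [37,8,5] [36,7,5] [36,4] [33] [31] [30].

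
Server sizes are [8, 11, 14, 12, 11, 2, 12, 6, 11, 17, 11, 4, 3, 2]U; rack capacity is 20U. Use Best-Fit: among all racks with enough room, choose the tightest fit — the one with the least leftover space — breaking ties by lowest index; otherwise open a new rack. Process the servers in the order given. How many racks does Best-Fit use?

8U → rack 1 (remaining 12U)
11U → rack 1 (remaining 1U)
14U → rack 2 (remaining 6U)
12U → rack 3 (remaining 8U)
11U → rack 4 (remaining 9U)
2U → rack 2 (remaining 4U)
12U → rack 5 (remaining 8U)
6U → rack 3 (remaining 2U)
11U → rack 6 (remaining 9U)
17U → rack 7 (remaining 3U)
11U → rack 8 (remaining 9U)
4U → rack 2 (remaining 0U)
3U → rack 7 (remaining 0U)
2U → rack 3 (remaining 0U)

8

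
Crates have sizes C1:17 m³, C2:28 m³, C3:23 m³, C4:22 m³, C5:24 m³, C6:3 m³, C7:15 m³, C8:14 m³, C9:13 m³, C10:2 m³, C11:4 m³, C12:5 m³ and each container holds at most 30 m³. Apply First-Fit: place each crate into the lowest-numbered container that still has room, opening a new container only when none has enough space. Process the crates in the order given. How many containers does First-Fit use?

7

C1 (17 m³) → container 1 (remaining 13 m³)
C2 (28 m³) → container 2 (remaining 2 m³)
C3 (23 m³) → container 3 (remaining 7 m³)
C4 (22 m³) → container 4 (remaining 8 m³)
C5 (24 m³) → container 5 (remaining 6 m³)
C6 (3 m³) → container 1 (remaining 10 m³)
C7 (15 m³) → container 6 (remaining 15 m³)
C8 (14 m³) → container 6 (remaining 1 m³)
C9 (13 m³) → container 7 (remaining 17 m³)
C10 (2 m³) → container 1 (remaining 8 m³)
C11 (4 m³) → container 1 (remaining 4 m³)
C12 (5 m³) → container 3 (remaining 2 m³)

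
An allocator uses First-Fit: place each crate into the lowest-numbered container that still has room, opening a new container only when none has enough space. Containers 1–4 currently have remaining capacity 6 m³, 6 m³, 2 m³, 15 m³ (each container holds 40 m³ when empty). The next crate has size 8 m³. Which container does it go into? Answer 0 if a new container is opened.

4

Containers with room: container 4 (15 m³).
The first with room is container 4.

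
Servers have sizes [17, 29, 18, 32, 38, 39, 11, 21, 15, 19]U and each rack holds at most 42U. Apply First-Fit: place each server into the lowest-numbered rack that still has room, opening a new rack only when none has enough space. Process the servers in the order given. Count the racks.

17U → rack 1 (remaining 25U)
29U → rack 2 (remaining 13U)
18U → rack 1 (remaining 7U)
32U → rack 3 (remaining 10U)
38U → rack 4 (remaining 4U)
39U → rack 5 (remaining 3U)
11U → rack 2 (remaining 2U)
21U → rack 6 (remaining 21U)
15U → rack 6 (remaining 6U)
19U → rack 7 (remaining 23U)
Final racks: [17,18] [29,11] [32] [38] [39] [21,15] [19].

7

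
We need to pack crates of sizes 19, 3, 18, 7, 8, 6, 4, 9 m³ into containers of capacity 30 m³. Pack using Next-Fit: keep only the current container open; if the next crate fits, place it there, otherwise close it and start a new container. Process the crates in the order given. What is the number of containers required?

3

Put 19 m³ in container 1; 11 m³ remain.
Put 3 m³ in container 1; 8 m³ remain.
Put 18 m³ in container 2; 12 m³ remain.
Put 7 m³ in container 2; 5 m³ remain.
Put 8 m³ in container 3; 22 m³ remain.
Put 6 m³ in container 3; 16 m³ remain.
Put 4 m³ in container 3; 12 m³ remain.
Put 9 m³ in container 3; 3 m³ remain.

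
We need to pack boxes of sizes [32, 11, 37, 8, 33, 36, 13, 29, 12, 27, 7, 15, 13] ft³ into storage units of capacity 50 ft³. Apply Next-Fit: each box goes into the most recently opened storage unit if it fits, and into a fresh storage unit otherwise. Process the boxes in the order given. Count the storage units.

7 storage units

storage unit 1: place 32 ft³, 18 ft³ left
storage unit 1: place 11 ft³, 7 ft³ left
storage unit 2: place 37 ft³, 13 ft³ left
storage unit 2: place 8 ft³, 5 ft³ left
storage unit 3: place 33 ft³, 17 ft³ left
storage unit 4: place 36 ft³, 14 ft³ left
storage unit 4: place 13 ft³, 1 ft³ left
storage unit 5: place 29 ft³, 21 ft³ left
storage unit 5: place 12 ft³, 9 ft³ left
storage unit 6: place 27 ft³, 23 ft³ left
storage unit 6: place 7 ft³, 16 ft³ left
storage unit 6: place 15 ft³, 1 ft³ left
storage unit 7: place 13 ft³, 37 ft³ left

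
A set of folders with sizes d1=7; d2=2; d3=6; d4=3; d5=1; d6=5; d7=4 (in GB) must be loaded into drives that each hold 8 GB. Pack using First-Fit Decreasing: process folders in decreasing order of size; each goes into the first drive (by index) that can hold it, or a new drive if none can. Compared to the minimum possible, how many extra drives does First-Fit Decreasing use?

First-Fit Decreasing: [7,1] [6,2] [5,3] [4] → 4 drives.
Total size 28 GB; any packing needs at least ⌈28/8⌉ = 4 drives.
So 4 is already optimal.

0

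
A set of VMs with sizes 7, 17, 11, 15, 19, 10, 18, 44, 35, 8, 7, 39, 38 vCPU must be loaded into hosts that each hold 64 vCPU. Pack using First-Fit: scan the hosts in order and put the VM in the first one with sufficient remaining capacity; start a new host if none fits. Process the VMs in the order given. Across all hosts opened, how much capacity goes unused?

host 1: place 7 vCPU, 57 vCPU left
host 1: place 17 vCPU, 40 vCPU left
host 1: place 11 vCPU, 29 vCPU left
host 1: place 15 vCPU, 14 vCPU left
host 2: place 19 vCPU, 45 vCPU left
host 1: place 10 vCPU, 4 vCPU left
host 2: place 18 vCPU, 27 vCPU left
host 3: place 44 vCPU, 20 vCPU left
host 4: place 35 vCPU, 29 vCPU left
host 2: place 8 vCPU, 19 vCPU left
host 2: place 7 vCPU, 12 vCPU left
host 5: place 39 vCPU, 25 vCPU left
host 6: place 38 vCPU, 26 vCPU left
6 hosts × 64 vCPU = 384 vCPU; used 268 vCPU; unused 116 vCPU.

116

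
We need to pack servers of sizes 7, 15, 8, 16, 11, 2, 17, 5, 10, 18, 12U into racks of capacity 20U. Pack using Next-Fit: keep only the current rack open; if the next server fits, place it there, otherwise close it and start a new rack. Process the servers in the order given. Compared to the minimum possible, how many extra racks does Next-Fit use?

Next-Fit: [7] [15] [8] [16] [11,2] [17] [5,10] [18] [12] → 9 racks.
Total size 121U; any packing needs at least ⌈121/20⌉ = 7 racks.
An optimal packing achieves that bound: [18,2] [17] [16] [15,5] [12,8] [11,7] [10] → 7 racks.
Excess: 9 − 7 = 2.

2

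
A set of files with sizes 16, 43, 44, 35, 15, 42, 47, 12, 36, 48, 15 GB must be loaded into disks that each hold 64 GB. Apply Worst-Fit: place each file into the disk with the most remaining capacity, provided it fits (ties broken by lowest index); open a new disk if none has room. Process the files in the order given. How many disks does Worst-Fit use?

16 GB → disk 1 (remaining 48 GB)
43 GB → disk 1 (remaining 5 GB)
44 GB → disk 2 (remaining 20 GB)
35 GB → disk 3 (remaining 29 GB)
15 GB → disk 3 (remaining 14 GB)
42 GB → disk 4 (remaining 22 GB)
47 GB → disk 5 (remaining 17 GB)
12 GB → disk 4 (remaining 10 GB)
36 GB → disk 6 (remaining 28 GB)
48 GB → disk 7 (remaining 16 GB)
15 GB → disk 6 (remaining 13 GB)

7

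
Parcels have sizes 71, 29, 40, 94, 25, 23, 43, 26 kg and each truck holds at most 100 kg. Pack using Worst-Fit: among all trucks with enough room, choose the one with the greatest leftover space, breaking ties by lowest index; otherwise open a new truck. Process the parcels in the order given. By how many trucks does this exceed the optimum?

0

Worst-Fit: [71,29] [40,25,23] [94] [43,26] → 4 trucks.
Total size 351 kg; any packing needs at least ⌈351/100⌉ = 4 trucks.
So 4 is already optimal.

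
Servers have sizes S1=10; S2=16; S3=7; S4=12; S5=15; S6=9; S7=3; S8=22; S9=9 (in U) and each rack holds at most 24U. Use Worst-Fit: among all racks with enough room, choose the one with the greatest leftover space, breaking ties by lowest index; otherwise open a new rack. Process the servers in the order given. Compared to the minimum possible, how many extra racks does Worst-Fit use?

Worst-Fit: [10,7] [16] [12,9] [15,3] [22] [9] → 6 racks.
Total size 103U; any packing needs at least ⌈103/24⌉ = 5 racks.
An optimal packing achieves that bound: [22] [16,7] [15,9] [12,10] [9,3] → 5 racks.
Excess: 6 − 5 = 1.

1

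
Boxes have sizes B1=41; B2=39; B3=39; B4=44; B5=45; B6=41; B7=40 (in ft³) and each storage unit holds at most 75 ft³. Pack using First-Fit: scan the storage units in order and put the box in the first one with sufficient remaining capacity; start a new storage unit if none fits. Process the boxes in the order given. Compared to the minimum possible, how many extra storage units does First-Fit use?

First-Fit: [41] [39] [39] [44] [45] [41] [40] → 7 storage units.
7 boxes exceed 37.5 ft³ (half the capacity), and no two of those can share a storage unit, so at least 7 storage units are needed.
So 7 is already optimal.

0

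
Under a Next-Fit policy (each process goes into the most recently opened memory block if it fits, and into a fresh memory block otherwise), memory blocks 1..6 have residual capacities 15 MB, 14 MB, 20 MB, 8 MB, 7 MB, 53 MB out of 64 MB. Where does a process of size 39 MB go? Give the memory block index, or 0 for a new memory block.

6

Next-Fit only looks at memory block 6, which has 53 MB free.
39 MB fits there.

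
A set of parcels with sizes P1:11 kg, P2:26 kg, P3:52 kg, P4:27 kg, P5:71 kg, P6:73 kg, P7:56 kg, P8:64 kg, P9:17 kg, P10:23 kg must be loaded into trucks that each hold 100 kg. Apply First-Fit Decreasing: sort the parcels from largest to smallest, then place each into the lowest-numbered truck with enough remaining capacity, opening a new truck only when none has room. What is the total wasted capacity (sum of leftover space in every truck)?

80

Sorted descending: 73, 71, 64, 56, 52, 27, 26, 23, 17, 11.
Put 73 kg in truck 1; 27 kg remain.
Put 71 kg in truck 2; 29 kg remain.
Put 64 kg in truck 3; 36 kg remain.
Put 56 kg in truck 4; 44 kg remain.
Put 52 kg in truck 5; 48 kg remain.
Put 27 kg in truck 1; 0 kg remain.
Put 26 kg in truck 2; 3 kg remain.
Put 23 kg in truck 3; 13 kg remain.
Put 17 kg in truck 4; 27 kg remain.
Put 11 kg in truck 3; 2 kg remain.
5 trucks × 100 kg = 500 kg; used 420 kg; unused 80 kg.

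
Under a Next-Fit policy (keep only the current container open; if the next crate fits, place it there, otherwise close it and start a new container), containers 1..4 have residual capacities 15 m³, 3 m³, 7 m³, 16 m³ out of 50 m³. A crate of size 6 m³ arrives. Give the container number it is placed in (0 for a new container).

Next-Fit only looks at container 4, which has 16 m³ free.
6 m³ fits there.

4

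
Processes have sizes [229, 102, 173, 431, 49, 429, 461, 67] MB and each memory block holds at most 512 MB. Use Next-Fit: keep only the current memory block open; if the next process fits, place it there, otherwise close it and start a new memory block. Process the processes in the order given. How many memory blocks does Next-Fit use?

5

229 MB → memory block 1 (remaining 283 MB)
102 MB → memory block 1 (remaining 181 MB)
173 MB → memory block 1 (remaining 8 MB)
431 MB → memory block 2 (remaining 81 MB)
49 MB → memory block 2 (remaining 32 MB)
429 MB → memory block 3 (remaining 83 MB)
461 MB → memory block 4 (remaining 51 MB)
67 MB → memory block 5 (remaining 445 MB)
Final memory blocks: [229,102,173] [431,49] [429] [461] [67].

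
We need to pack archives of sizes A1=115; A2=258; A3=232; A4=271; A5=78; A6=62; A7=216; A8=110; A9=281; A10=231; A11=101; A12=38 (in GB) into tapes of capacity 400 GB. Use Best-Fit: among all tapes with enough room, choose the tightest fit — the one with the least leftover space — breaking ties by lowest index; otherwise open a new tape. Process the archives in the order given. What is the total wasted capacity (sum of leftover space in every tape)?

A1 (115 GB) → tape 1 (remaining 285 GB)
A2 (258 GB) → tape 1 (remaining 27 GB)
A3 (232 GB) → tape 2 (remaining 168 GB)
A4 (271 GB) → tape 3 (remaining 129 GB)
A5 (78 GB) → tape 3 (remaining 51 GB)
A6 (62 GB) → tape 2 (remaining 106 GB)
A7 (216 GB) → tape 4 (remaining 184 GB)
A8 (110 GB) → tape 4 (remaining 74 GB)
A9 (281 GB) → tape 5 (remaining 119 GB)
A10 (231 GB) → tape 6 (remaining 169 GB)
A11 (101 GB) → tape 2 (remaining 5 GB)
A12 (38 GB) → tape 3 (remaining 13 GB)
6 tapes × 400 GB = 2400 GB; used 1993 GB; unused 407 GB.

407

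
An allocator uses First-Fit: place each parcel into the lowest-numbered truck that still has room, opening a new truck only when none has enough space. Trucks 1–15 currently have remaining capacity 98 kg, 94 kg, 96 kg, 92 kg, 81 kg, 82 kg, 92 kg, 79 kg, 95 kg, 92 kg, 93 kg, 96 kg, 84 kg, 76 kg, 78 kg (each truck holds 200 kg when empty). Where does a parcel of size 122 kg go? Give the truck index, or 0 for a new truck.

0

No truck has ≥ 122 kg free, so a new truck is opened.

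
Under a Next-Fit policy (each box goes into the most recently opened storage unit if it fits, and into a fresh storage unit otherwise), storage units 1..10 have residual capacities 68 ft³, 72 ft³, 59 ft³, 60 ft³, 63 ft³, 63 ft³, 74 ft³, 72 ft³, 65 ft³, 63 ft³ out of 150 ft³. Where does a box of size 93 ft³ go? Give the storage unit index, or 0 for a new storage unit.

Next-Fit only looks at storage unit 10, which has 63 ft³ free.
93 ft³ does not fit, so a new storage unit is opened.

0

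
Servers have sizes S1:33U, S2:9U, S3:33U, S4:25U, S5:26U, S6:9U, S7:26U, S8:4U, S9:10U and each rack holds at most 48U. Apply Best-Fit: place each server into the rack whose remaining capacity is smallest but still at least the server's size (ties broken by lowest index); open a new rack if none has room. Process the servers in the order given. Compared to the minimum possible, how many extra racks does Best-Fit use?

Best-Fit: [33,9,4] [33,9] [25] [26,10] [26] → 5 racks.
5 servers exceed 24U (half the capacity), and no two of those can share a rack, so at least 5 racks are needed.
So 5 is already optimal.

0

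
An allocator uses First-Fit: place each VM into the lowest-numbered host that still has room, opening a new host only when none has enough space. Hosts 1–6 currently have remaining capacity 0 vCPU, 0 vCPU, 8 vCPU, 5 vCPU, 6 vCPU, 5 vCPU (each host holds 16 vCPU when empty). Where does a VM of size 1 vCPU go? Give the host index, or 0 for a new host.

Hosts with room: host 3 (8 vCPU), host 4 (5 vCPU), host 5 (6 vCPU), host 6 (5 vCPU).
The first with room is host 3.

3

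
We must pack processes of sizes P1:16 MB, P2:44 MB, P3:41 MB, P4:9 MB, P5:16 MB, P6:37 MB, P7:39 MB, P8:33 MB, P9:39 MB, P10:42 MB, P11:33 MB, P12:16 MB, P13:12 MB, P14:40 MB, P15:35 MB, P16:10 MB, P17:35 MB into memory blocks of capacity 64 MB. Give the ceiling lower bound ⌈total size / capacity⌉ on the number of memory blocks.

8 memory blocks

Total size = 16 + 44 + 41 + 9 + 16 + 37 + 39 + 33 + 39 + 42 + 33 + 16 + 12 + 40 + 35 + 10 + 35 = 497 MB.
⌈497 / 64⌉ = 8.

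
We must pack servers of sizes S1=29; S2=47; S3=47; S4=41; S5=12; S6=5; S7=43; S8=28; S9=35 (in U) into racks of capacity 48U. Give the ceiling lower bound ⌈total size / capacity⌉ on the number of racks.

Total size = 29 + 47 + 47 + 41 + 12 + 5 + 43 + 28 + 35 = 287U.
⌈287 / 48⌉ = 6.

6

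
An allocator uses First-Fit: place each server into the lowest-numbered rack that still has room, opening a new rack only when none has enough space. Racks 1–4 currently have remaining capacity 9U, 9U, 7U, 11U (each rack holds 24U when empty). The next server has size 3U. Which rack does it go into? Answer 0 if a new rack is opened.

Racks with room: rack 1 (9U), rack 2 (9U), rack 3 (7U), rack 4 (11U).
The first with room is rack 1.

1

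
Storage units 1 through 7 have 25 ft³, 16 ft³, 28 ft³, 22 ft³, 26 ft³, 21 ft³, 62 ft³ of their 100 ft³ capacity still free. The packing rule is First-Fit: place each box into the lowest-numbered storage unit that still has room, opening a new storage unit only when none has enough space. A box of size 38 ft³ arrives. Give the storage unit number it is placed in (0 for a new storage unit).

7

Storage units with room: storage unit 7 (62 ft³).
The first with room is storage unit 7.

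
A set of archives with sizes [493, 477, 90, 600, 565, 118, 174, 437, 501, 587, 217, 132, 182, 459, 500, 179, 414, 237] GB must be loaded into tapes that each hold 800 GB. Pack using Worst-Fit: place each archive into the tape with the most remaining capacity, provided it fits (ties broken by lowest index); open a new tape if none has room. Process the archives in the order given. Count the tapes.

10 tapes

493 GB → tape 1 (remaining 307 GB)
477 GB → tape 2 (remaining 323 GB)
90 GB → tape 2 (remaining 233 GB)
600 GB → tape 3 (remaining 200 GB)
565 GB → tape 4 (remaining 235 GB)
118 GB → tape 1 (remaining 189 GB)
174 GB → tape 4 (remaining 61 GB)
437 GB → tape 5 (remaining 363 GB)
501 GB → tape 6 (remaining 299 GB)
587 GB → tape 7 (remaining 213 GB)
217 GB → tape 5 (remaining 146 GB)
132 GB → tape 6 (remaining 167 GB)
182 GB → tape 2 (remaining 51 GB)
459 GB → tape 8 (remaining 341 GB)
500 GB → tape 9 (remaining 300 GB)
179 GB → tape 8 (remaining 162 GB)
414 GB → tape 10 (remaining 386 GB)
237 GB → tape 10 (remaining 149 GB)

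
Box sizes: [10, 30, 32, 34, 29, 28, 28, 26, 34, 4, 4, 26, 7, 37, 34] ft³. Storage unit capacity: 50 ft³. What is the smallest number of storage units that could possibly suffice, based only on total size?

Total size = 10 + 30 + 32 + 34 + 29 + 28 + 28 + 26 + 34 + 4 + 4 + 26 + 7 + 37 + 34 = 363 ft³.
⌈363 / 50⌉ = 8.

8 storage units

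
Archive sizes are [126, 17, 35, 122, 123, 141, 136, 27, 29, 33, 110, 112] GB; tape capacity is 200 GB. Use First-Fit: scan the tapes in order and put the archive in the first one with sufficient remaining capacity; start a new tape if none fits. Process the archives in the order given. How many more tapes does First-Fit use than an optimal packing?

0

First-Fit: [126,17,35] [122,27,29] [123,33] [141] [136] [110] [112] → 7 tapes.
7 archives exceed 100 GB (half the capacity), and no two of those can share a tape, so at least 7 tapes are needed.
So 7 is already optimal.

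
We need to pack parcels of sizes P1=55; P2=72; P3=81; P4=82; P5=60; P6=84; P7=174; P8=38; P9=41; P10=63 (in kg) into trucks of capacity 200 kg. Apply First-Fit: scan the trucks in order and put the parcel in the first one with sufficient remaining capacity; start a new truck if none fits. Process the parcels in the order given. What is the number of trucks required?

truck 1: place P1 (55 kg), 145 kg left
truck 1: place P2 (72 kg), 73 kg left
truck 2: place P3 (81 kg), 119 kg left
truck 2: place P4 (82 kg), 37 kg left
truck 1: place P5 (60 kg), 13 kg left
truck 3: place P6 (84 kg), 116 kg left
truck 4: place P7 (174 kg), 26 kg left
truck 3: place P8 (38 kg), 78 kg left
truck 3: place P9 (41 kg), 37 kg left
truck 5: place P10 (63 kg), 137 kg left
Final trucks: [55,72,60] [81,82] [84,38,41] [174] [63].

5 trucks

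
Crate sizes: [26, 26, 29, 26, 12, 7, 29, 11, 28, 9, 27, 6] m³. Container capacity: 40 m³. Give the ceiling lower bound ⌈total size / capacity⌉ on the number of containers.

Total size = 26 + 26 + 29 + 26 + 12 + 7 + 29 + 11 + 28 + 9 + 27 + 6 = 236 m³.
⌈236 / 40⌉ = 6.

6 containers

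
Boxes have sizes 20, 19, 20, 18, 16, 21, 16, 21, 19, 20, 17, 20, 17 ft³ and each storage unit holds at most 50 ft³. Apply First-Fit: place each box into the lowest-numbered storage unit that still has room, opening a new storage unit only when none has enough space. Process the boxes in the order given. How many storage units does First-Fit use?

Put 20 ft³ in storage unit 1; 30 ft³ remain.
Put 19 ft³ in storage unit 1; 11 ft³ remain.
Put 20 ft³ in storage unit 2; 30 ft³ remain.
Put 18 ft³ in storage unit 2; 12 ft³ remain.
Put 16 ft³ in storage unit 3; 34 ft³ remain.
Put 21 ft³ in storage unit 3; 13 ft³ remain.
Put 16 ft³ in storage unit 4; 34 ft³ remain.
Put 21 ft³ in storage unit 4; 13 ft³ remain.
Put 19 ft³ in storage unit 5; 31 ft³ remain.
Put 20 ft³ in storage unit 5; 11 ft³ remain.
Put 17 ft³ in storage unit 6; 33 ft³ remain.
Put 20 ft³ in storage unit 6; 13 ft³ remain.
Put 17 ft³ in storage unit 7; 33 ft³ remain.
Final storage units: [20,19] [20,18] [16,21] [16,21] [19,20] [17,20] [17].

7 storage units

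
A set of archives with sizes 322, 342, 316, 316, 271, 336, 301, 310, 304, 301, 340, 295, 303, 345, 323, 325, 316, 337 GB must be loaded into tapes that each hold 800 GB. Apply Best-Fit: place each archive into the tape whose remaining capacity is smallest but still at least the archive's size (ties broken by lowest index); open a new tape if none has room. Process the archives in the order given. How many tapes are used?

9 tapes

tape 1: place 322 GB, 478 GB left
tape 1: place 342 GB, 136 GB left
tape 2: place 316 GB, 484 GB left
tape 2: place 316 GB, 168 GB left
tape 3: place 271 GB, 529 GB left
tape 3: place 336 GB, 193 GB left
tape 4: place 301 GB, 499 GB left
tape 4: place 310 GB, 189 GB left
tape 5: place 304 GB, 496 GB left
tape 5: place 301 GB, 195 GB left
tape 6: place 340 GB, 460 GB left
tape 6: place 295 GB, 165 GB left
tape 7: place 303 GB, 497 GB left
tape 7: place 345 GB, 152 GB left
tape 8: place 323 GB, 477 GB left
tape 8: place 325 GB, 152 GB left
tape 9: place 316 GB, 484 GB left
tape 9: place 337 GB, 147 GB left
Final tapes: [322,342] [316,316] [271,336] [301,310] [304,301] [340,295] [303,345] [323,325] [316,337].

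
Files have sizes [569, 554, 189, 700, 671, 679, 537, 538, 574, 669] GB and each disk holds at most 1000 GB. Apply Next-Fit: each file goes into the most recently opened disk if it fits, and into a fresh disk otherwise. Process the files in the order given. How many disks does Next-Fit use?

9

disk 1: place 569 GB, 431 GB left
disk 2: place 554 GB, 446 GB left
disk 2: place 189 GB, 257 GB left
disk 3: place 700 GB, 300 GB left
disk 4: place 671 GB, 329 GB left
disk 5: place 679 GB, 321 GB left
disk 6: place 537 GB, 463 GB left
disk 7: place 538 GB, 462 GB left
disk 8: place 574 GB, 426 GB left
disk 9: place 669 GB, 331 GB left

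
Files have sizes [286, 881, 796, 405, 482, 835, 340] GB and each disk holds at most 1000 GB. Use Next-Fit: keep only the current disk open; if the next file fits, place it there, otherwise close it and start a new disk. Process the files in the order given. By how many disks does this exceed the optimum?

Next-Fit: [286] [881] [796] [405,482] [835] [340] → 6 disks.
Total size 4025 GB; any packing needs at least ⌈4025/1000⌉ = 5 disks.
An optimal packing achieves that bound: [881] [835] [796] [482,405] [340,286] → 5 disks.
Excess: 6 − 5 = 1.

1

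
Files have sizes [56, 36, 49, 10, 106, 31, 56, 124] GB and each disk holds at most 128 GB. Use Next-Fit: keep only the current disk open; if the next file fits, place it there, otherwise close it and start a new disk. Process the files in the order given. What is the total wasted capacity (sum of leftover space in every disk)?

172

disk 1: place 56 GB, 72 GB left
disk 1: place 36 GB, 36 GB left
disk 2: place 49 GB, 79 GB left
disk 2: place 10 GB, 69 GB left
disk 3: place 106 GB, 22 GB left
disk 4: place 31 GB, 97 GB left
disk 4: place 56 GB, 41 GB left
disk 5: place 124 GB, 4 GB left
5 disks × 128 GB = 640 GB; used 468 GB; unused 172 GB.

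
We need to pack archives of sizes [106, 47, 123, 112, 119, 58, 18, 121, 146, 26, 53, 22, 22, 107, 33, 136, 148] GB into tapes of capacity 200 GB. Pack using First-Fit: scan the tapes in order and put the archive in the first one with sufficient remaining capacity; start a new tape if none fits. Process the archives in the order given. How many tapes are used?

9 tapes

Put 106 GB in tape 1; 94 GB remain.
Put 47 GB in tape 1; 47 GB remain.
Put 123 GB in tape 2; 77 GB remain.
Put 112 GB in tape 3; 88 GB remain.
Put 119 GB in tape 4; 81 GB remain.
Put 58 GB in tape 2; 19 GB remain.
Put 18 GB in tape 1; 29 GB remain.
Put 121 GB in tape 5; 79 GB remain.
Put 146 GB in tape 6; 54 GB remain.
Put 26 GB in tape 1; 3 GB remain.
Put 53 GB in tape 3; 35 GB remain.
Put 22 GB in tape 3; 13 GB remain.
Put 22 GB in tape 4; 59 GB remain.
Put 107 GB in tape 7; 93 GB remain.
Put 33 GB in tape 4; 26 GB remain.
Put 136 GB in tape 8; 64 GB remain.
Put 148 GB in tape 9; 52 GB remain.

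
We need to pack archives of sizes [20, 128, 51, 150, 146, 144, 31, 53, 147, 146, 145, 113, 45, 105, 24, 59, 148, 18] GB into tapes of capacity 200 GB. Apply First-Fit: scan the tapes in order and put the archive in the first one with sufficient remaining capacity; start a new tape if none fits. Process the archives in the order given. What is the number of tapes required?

20 GB → tape 1 (remaining 180 GB)
128 GB → tape 1 (remaining 52 GB)
51 GB → tape 1 (remaining 1 GB)
150 GB → tape 2 (remaining 50 GB)
146 GB → tape 3 (remaining 54 GB)
144 GB → tape 4 (remaining 56 GB)
31 GB → tape 2 (remaining 19 GB)
53 GB → tape 3 (remaining 1 GB)
147 GB → tape 5 (remaining 53 GB)
146 GB → tape 6 (remaining 54 GB)
145 GB → tape 7 (remaining 55 GB)
113 GB → tape 8 (remaining 87 GB)
45 GB → tape 4 (remaining 11 GB)
105 GB → tape 9 (remaining 95 GB)
24 GB → tape 5 (remaining 29 GB)
59 GB → tape 8 (remaining 28 GB)
148 GB → tape 10 (remaining 52 GB)
18 GB → tape 2 (remaining 1 GB)
Final tapes: [20,128,51] [150,31,18] [146,53] [144,45] [147,24] [146] [145] [113,59] [105] [148].

10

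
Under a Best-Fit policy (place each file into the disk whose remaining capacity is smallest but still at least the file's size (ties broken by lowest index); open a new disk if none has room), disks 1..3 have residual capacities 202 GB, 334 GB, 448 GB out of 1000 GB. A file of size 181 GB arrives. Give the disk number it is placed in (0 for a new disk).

Disks with room: disk 1 (202 GB), disk 2 (334 GB), disk 3 (448 GB).
Tightest fit is disk 1 with 202 GB free.

1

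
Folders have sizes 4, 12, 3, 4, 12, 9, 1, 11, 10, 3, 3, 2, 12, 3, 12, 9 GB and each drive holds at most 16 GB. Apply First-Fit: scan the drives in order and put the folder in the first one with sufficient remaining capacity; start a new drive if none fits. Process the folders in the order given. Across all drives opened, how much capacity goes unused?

18

drive 1: place 4 GB, 12 GB left
drive 1: place 12 GB, 0 GB left
drive 2: place 3 GB, 13 GB left
drive 2: place 4 GB, 9 GB left
drive 3: place 12 GB, 4 GB left
drive 2: place 9 GB, 0 GB left
drive 3: place 1 GB, 3 GB left
drive 4: place 11 GB, 5 GB left
drive 5: place 10 GB, 6 GB left
drive 3: place 3 GB, 0 GB left
drive 4: place 3 GB, 2 GB left
drive 4: place 2 GB, 0 GB left
drive 6: place 12 GB, 4 GB left
drive 5: place 3 GB, 3 GB left
drive 7: place 12 GB, 4 GB left
drive 8: place 9 GB, 7 GB left
8 drives × 16 GB = 128 GB; used 110 GB; unused 18 GB.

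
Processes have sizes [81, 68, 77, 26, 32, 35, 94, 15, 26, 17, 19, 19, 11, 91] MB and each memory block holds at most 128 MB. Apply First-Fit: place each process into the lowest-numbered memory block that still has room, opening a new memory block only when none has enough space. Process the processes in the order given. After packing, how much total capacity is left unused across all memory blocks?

157

Put 81 MB in memory block 1; 47 MB remain.
Put 68 MB in memory block 2; 60 MB remain.
Put 77 MB in memory block 3; 51 MB remain.
Put 26 MB in memory block 1; 21 MB remain.
Put 32 MB in memory block 2; 28 MB remain.
Put 35 MB in memory block 3; 16 MB remain.
Put 94 MB in memory block 4; 34 MB remain.
Put 15 MB in memory block 1; 6 MB remain.
Put 26 MB in memory block 2; 2 MB remain.
Put 17 MB in memory block 4; 17 MB remain.
Put 19 MB in memory block 5; 109 MB remain.
Put 19 MB in memory block 5; 90 MB remain.
Put 11 MB in memory block 3; 5 MB remain.
Put 91 MB in memory block 6; 37 MB remain.
6 memory blocks × 128 MB = 768 MB; used 611 MB; unused 157 MB.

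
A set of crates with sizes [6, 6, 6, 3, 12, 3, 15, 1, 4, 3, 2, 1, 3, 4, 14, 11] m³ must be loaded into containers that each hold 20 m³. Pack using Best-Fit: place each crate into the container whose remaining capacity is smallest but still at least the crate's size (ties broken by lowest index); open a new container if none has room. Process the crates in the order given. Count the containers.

6

Put 6 m³ in container 1; 14 m³ remain.
Put 6 m³ in container 1; 8 m³ remain.
Put 6 m³ in container 1; 2 m³ remain.
Put 3 m³ in container 2; 17 m³ remain.
Put 12 m³ in container 2; 5 m³ remain.
Put 3 m³ in container 2; 2 m³ remain.
Put 15 m³ in container 3; 5 m³ remain.
Put 1 m³ in container 1; 1 m³ remain.
Put 4 m³ in container 3; 1 m³ remain.
Put 3 m³ in container 4; 17 m³ remain.
Put 2 m³ in container 2; 0 m³ remain.
Put 1 m³ in container 1; 0 m³ remain.
Put 3 m³ in container 4; 14 m³ remain.
Put 4 m³ in container 4; 10 m³ remain.
Put 14 m³ in container 5; 6 m³ remain.
Put 11 m³ in container 6; 9 m³ remain.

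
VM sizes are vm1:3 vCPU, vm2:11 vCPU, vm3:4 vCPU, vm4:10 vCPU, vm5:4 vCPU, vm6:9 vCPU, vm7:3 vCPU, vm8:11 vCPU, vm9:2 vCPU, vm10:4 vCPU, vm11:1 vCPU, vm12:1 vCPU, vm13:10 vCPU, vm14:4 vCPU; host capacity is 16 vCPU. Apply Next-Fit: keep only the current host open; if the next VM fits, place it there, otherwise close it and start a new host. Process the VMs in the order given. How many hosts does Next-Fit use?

6 hosts

Put vm1 (3 vCPU) in host 1; 13 vCPU remain.
Put vm2 (11 vCPU) in host 1; 2 vCPU remain.
Put vm3 (4 vCPU) in host 2; 12 vCPU remain.
Put vm4 (10 vCPU) in host 2; 2 vCPU remain.
Put vm5 (4 vCPU) in host 3; 12 vCPU remain.
Put vm6 (9 vCPU) in host 3; 3 vCPU remain.
Put vm7 (3 vCPU) in host 3; 0 vCPU remain.
Put vm8 (11 vCPU) in host 4; 5 vCPU remain.
Put vm9 (2 vCPU) in host 4; 3 vCPU remain.
Put vm10 (4 vCPU) in host 5; 12 vCPU remain.
Put vm11 (1 vCPU) in host 5; 11 vCPU remain.
Put vm12 (1 vCPU) in host 5; 10 vCPU remain.
Put vm13 (10 vCPU) in host 5; 0 vCPU remain.
Put vm14 (4 vCPU) in host 6; 12 vCPU remain.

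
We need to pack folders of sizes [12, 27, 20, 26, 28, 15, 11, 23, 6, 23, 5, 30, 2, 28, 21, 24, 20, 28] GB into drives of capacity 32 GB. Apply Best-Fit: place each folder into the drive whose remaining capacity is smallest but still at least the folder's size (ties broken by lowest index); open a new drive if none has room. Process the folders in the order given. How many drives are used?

13

12 GB → drive 1 (remaining 20 GB)
27 GB → drive 2 (remaining 5 GB)
20 GB → drive 1 (remaining 0 GB)
26 GB → drive 3 (remaining 6 GB)
28 GB → drive 4 (remaining 4 GB)
15 GB → drive 5 (remaining 17 GB)
11 GB → drive 5 (remaining 6 GB)
23 GB → drive 6 (remaining 9 GB)
6 GB → drive 3 (remaining 0 GB)
23 GB → drive 7 (remaining 9 GB)
5 GB → drive 2 (remaining 0 GB)
30 GB → drive 8 (remaining 2 GB)
2 GB → drive 8 (remaining 0 GB)
28 GB → drive 9 (remaining 4 GB)
21 GB → drive 10 (remaining 11 GB)
24 GB → drive 11 (remaining 8 GB)
20 GB → drive 12 (remaining 12 GB)
28 GB → drive 13 (remaining 4 GB)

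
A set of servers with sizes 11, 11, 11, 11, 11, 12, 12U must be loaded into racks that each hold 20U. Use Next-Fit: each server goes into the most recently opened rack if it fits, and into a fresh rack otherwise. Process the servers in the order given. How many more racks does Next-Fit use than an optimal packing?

Next-Fit: [11] [11] [11] [11] [11] [12] [12] → 7 racks.
7 servers exceed 10U (half the capacity), and no two of those can share a rack, so at least 7 racks are needed.
So 7 is already optimal.

0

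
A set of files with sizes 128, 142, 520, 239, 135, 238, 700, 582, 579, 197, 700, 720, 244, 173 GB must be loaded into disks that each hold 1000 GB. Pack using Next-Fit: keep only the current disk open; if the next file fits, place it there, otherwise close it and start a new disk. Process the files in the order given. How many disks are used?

8 disks

Put 128 GB in disk 1; 872 GB remain.
Put 142 GB in disk 1; 730 GB remain.
Put 520 GB in disk 1; 210 GB remain.
Put 239 GB in disk 2; 761 GB remain.
Put 135 GB in disk 2; 626 GB remain.
Put 238 GB in disk 2; 388 GB remain.
Put 700 GB in disk 3; 300 GB remain.
Put 582 GB in disk 4; 418 GB remain.
Put 579 GB in disk 5; 421 GB remain.
Put 197 GB in disk 5; 224 GB remain.
Put 700 GB in disk 6; 300 GB remain.
Put 720 GB in disk 7; 280 GB remain.
Put 244 GB in disk 7; 36 GB remain.
Put 173 GB in disk 8; 827 GB remain.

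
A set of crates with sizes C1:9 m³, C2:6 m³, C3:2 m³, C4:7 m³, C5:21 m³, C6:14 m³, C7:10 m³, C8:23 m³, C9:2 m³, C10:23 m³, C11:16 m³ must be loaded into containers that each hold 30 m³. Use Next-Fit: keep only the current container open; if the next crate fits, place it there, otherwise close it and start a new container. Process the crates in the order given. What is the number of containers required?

6

Put C1 (9 m³) in container 1; 21 m³ remain.
Put C2 (6 m³) in container 1; 15 m³ remain.
Put C3 (2 m³) in container 1; 13 m³ remain.
Put C4 (7 m³) in container 1; 6 m³ remain.
Put C5 (21 m³) in container 2; 9 m³ remain.
Put C6 (14 m³) in container 3; 16 m³ remain.
Put C7 (10 m³) in container 3; 6 m³ remain.
Put C8 (23 m³) in container 4; 7 m³ remain.
Put C9 (2 m³) in container 4; 5 m³ remain.
Put C10 (23 m³) in container 5; 7 m³ remain.
Put C11 (16 m³) in container 6; 14 m³ remain.
Final containers: [9,6,2,7] [21] [14,10] [23,2] [23] [16].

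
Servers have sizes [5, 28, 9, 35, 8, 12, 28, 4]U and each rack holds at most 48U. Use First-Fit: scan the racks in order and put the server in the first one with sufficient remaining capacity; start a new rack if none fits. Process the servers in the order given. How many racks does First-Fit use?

3 racks

Put 5U in rack 1; 43U remain.
Put 28U in rack 1; 15U remain.
Put 9U in rack 1; 6U remain.
Put 35U in rack 2; 13U remain.
Put 8U in rack 2; 5U remain.
Put 12U in rack 3; 36U remain.
Put 28U in rack 3; 8U remain.
Put 4U in rack 1; 2U remain.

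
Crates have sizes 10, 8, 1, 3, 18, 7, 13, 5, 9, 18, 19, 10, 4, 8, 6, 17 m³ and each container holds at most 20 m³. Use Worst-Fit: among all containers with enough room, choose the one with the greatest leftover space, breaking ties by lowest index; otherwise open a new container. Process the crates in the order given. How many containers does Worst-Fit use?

9

Put 10 m³ in container 1; 10 m³ remain.
Put 8 m³ in container 1; 2 m³ remain.
Put 1 m³ in container 1; 1 m³ remain.
Put 3 m³ in container 2; 17 m³ remain.
Put 18 m³ in container 3; 2 m³ remain.
Put 7 m³ in container 2; 10 m³ remain.
Put 13 m³ in container 4; 7 m³ remain.
Put 5 m³ in container 2; 5 m³ remain.
Put 9 m³ in container 5; 11 m³ remain.
Put 18 m³ in container 6; 2 m³ remain.
Put 19 m³ in container 7; 1 m³ remain.
Put 10 m³ in container 5; 1 m³ remain.
Put 4 m³ in container 4; 3 m³ remain.
Put 8 m³ in container 8; 12 m³ remain.
Put 6 m³ in container 8; 6 m³ remain.
Put 17 m³ in container 9; 3 m³ remain.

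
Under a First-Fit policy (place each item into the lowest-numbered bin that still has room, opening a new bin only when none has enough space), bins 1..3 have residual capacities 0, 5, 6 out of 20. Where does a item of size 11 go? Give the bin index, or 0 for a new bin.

No bin has ≥ 11 free, so a new bin is opened.

0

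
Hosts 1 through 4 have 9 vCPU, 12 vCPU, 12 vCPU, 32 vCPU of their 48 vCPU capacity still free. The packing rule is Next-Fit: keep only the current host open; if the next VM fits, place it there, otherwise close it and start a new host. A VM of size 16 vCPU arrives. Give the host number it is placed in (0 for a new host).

4

Next-Fit only looks at host 4, which has 32 vCPU free.
16 vCPU fits there.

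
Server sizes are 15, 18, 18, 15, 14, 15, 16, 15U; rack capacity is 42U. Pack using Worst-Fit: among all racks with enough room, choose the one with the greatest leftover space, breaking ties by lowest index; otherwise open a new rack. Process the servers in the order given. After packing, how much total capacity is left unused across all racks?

42

rack 1: place 15U, 27U left
rack 1: place 18U, 9U left
rack 2: place 18U, 24U left
rack 2: place 15U, 9U left
rack 3: place 14U, 28U left
rack 3: place 15U, 13U left
rack 4: place 16U, 26U left
rack 4: place 15U, 11U left
4 racks × 42U = 168U; used 126U; unused 42U.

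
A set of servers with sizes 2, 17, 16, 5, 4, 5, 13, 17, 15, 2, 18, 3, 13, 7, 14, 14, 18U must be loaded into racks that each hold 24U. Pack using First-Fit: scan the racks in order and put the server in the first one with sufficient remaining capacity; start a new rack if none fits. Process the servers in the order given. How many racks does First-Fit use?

10 racks

2U → rack 1 (remaining 22U)
17U → rack 1 (remaining 5U)
16U → rack 2 (remaining 8U)
5U → rack 1 (remaining 0U)
4U → rack 2 (remaining 4U)
5U → rack 3 (remaining 19U)
13U → rack 3 (remaining 6U)
17U → rack 4 (remaining 7U)
15U → rack 5 (remaining 9U)
2U → rack 2 (remaining 2U)
18U → rack 6 (remaining 6U)
3U → rack 3 (remaining 3U)
13U → rack 7 (remaining 11U)
7U → rack 4 (remaining 0U)
14U → rack 8 (remaining 10U)
14U → rack 9 (remaining 10U)
18U → rack 10 (remaining 6U)
Final racks: [2,17,5] [16,4,2] [5,13,3] [17,7] [15] [18] [13] [14] [14] [18].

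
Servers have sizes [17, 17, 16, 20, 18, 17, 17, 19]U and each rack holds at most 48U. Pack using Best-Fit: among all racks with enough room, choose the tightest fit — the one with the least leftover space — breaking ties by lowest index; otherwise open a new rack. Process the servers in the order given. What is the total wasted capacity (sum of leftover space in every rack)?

51

rack 1: place 17U, 31U left
rack 1: place 17U, 14U left
rack 2: place 16U, 32U left
rack 2: place 20U, 12U left
rack 3: place 18U, 30U left
rack 3: place 17U, 13U left
rack 4: place 17U, 31U left
rack 4: place 19U, 12U left
4 racks × 48U = 192U; used 141U; unused 51U.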